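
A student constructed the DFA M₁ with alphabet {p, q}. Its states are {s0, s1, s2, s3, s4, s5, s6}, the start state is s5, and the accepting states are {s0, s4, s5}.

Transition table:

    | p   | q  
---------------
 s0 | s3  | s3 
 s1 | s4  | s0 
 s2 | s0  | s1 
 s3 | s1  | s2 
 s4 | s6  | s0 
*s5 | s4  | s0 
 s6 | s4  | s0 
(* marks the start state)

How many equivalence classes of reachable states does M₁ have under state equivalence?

6

All states are reachable from the start state.
Start with accepting vs non-accepting: {s0,s4,s5} | {s1,s2,s3,s6}.
Refine {s0,s4,s5} on symbol p: members go to different blocks, giving {s0,s4} and {s5}.
Split {s0,s4} by δ(·,q) → {s0} and {s4}.
Split {s1,s2,s3,s6} by δ(·,p) → {s1,s6} and {s2} and {s3}.
The partition is now stable with 6 blocks: {s0} | {s1,s6} | {s5} | {s4} | {s2} | {s3}.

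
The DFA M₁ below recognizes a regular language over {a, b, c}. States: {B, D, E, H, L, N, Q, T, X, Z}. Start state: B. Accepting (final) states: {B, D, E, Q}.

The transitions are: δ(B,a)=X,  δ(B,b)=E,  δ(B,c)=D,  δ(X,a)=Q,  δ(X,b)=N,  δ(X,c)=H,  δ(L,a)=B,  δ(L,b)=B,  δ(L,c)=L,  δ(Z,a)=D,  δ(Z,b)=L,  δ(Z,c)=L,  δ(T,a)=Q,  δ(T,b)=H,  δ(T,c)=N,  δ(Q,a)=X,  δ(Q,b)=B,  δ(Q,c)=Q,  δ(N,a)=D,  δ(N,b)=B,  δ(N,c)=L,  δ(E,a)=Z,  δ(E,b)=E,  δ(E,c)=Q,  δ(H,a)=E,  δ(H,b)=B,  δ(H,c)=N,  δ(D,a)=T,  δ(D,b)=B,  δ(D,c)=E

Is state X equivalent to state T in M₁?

Yes

Initial partition by acceptance: {B,D,E,Q} | {H,L,N,T,X,Z}.
On input b, block {H,L,N,T,X,Z} splits into {H,L,N} and {T,X,Z}.
The partition is now stable with 3 blocks: {B,D,E,Q} | {H,L,N} | {T,X,Z}.
X and T lie in the same block of the stable partition, so they are equivalent — no string distinguishes them.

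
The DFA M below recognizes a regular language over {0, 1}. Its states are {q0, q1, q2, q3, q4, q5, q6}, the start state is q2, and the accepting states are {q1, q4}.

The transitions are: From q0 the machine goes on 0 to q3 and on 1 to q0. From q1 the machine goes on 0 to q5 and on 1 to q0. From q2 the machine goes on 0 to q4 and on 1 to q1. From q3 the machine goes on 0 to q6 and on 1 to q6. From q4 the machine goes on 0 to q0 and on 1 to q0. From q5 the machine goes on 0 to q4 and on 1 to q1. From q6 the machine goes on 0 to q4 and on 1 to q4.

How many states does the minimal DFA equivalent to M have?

6

All states are reachable from the start state.
P0 = {q1,q4} | {q0,q2,q3,q5,q6}.
Refine {q0,q2,q3,q5,q6} on symbol 0: members go to different blocks, giving {q2,q5,q6} and {q0,q3}.
Split {q1,q4} by δ(·,0) → {q1} and {q4}.
Split {q2,q5,q6} by δ(·,1) → {q2,q5} and {q6}.
Refine {q0,q3} on symbol 0: members go to different blocks, giving {q0} and {q3}.
Stable partition: {q1} | {q2,q5} | {q0} | {q4} | {q6} | {q3} — 6 equivalence classes.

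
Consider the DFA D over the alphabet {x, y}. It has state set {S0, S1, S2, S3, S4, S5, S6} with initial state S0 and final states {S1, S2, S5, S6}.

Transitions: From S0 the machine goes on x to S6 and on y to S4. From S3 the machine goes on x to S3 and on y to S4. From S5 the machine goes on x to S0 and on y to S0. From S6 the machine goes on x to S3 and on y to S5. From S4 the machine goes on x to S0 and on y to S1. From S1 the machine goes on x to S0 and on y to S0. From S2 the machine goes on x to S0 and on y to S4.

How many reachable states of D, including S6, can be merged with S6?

1

Reachable states from the start: {S0,S1,S3,S4,S5,S6}. Unreachable: {S2} — drop them.
P0 = {S1,S5,S6} | {S0,S3,S4}.
On input y, block {S1,S5,S6} splits into {S1,S5} and {S6}.
Refine {S0,S3,S4} on symbol x: members go to different blocks, giving {S3,S4} and {S0}.
Split {S3,S4} by δ(·,x) → {S3} and {S4}.
No further refinement is possible. Final partition (5 blocks): {S1,S5} | {S3} | {S6} | {S0} | {S4}.
State S6 belongs to the block {S6}, which has 1 states.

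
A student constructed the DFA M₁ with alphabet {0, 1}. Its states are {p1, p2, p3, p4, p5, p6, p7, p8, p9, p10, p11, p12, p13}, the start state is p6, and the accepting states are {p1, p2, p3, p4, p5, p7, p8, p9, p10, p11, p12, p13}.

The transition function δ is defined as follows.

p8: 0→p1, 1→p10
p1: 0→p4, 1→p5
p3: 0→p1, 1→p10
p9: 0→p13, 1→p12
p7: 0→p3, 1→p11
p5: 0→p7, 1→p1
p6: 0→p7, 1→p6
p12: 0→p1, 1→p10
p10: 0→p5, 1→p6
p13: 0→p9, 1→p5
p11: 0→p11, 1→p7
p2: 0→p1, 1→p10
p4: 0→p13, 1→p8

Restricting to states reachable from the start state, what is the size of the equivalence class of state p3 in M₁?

3

First remove the unreachable states {p2}; 12 states remain.
Initial partition by acceptance: {p1,p3,p4,p5,p7,p8,p9,p10,p11,p12,p13} | {p6}.
Split {p1,p3,p4,p5,p7,p8,p9,p10,p11,p12,p13} by δ(·,1) → {p1,p3,p4,p5,p7,p8,p9,p11,p12,p13} and {p10}.
On input 1, block {p1,p3,p4,p5,p7,p8,p9,p11,p12,p13} splits into {p1,p4,p5,p7,p9,p11,p13} and {p3,p8,p12}.
On input 0, block {p1,p4,p5,p7,p9,p11,p13} splits into {p1,p4,p5,p9,p11,p13} and {p7}.
On input 0, block {p1,p4,p5,p9,p11,p13} splits into {p1,p4,p9,p11,p13} and {p5}.
On input 1, block {p1,p4,p9,p11,p13} splits into {p1,p13} and {p4,p9} and {p11}.
The partition is now stable with 8 blocks: {p1,p13} | {p6} | {p10} | {p3,p8,p12} | {p7} | {p5} | {p4,p9} | {p11}.
State p3 belongs to the block {p3,p8,p12}, which has 3 states.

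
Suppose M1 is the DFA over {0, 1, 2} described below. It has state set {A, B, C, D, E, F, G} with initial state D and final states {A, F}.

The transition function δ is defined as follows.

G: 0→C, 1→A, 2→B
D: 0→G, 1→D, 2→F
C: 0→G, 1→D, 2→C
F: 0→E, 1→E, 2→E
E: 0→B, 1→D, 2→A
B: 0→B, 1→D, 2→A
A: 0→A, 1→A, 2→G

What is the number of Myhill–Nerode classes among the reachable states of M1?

6

All states are reachable from the start state.
Initial partition by acceptance: {A,F} | {B,C,D,E,G}.
Split {A,F} by δ(·,0) → {A} and {F}.
Refine {B,C,D,E,G} on symbol 1: members go to different blocks, giving {B,C,D,E} and {G}.
Refine {B,C,D,E} on symbol 0: members go to different blocks, giving {B,E} and {C,D}.
On input 2, block {C,D} splits into {C} and {D}.
Stable partition: {A} | {B,E} | {F} | {G} | {C} | {D} — 6 equivalence classes.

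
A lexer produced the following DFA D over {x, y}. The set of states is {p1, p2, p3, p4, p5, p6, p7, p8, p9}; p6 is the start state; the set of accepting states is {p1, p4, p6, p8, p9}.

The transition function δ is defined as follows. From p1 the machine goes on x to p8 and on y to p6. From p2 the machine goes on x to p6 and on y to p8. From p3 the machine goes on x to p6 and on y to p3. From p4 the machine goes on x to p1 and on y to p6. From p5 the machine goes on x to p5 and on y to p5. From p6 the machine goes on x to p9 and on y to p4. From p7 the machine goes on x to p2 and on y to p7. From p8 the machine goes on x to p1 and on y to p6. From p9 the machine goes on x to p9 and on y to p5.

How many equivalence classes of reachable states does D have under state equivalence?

Reachable states from the start: {p1,p4,p5,p6,p8,p9}. Unreachable: {p2,p3,p7} — drop them.
P0 = {p1,p4,p6,p8,p9} | {p5}.
Split {p1,p4,p6,p8,p9} by δ(·,y) → {p1,p4,p6,p8} and {p9}.
Split {p1,p4,p6,p8} by δ(·,x) → {p1,p4,p8} and {p6}.
The partition is now stable with 4 blocks: {p1,p4,p8} | {p5} | {p9} | {p6}.

4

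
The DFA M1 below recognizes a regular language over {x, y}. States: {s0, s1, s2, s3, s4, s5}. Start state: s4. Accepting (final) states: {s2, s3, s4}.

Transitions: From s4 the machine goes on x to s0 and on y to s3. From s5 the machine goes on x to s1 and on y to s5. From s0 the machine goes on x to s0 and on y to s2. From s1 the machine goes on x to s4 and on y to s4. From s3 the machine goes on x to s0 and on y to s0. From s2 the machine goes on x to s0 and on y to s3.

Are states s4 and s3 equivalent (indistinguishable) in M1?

Reachable states from the start: {s0,s2,s3,s4}. Unreachable: {s1,s5} — drop them.
P0 = {s2,s3,s4} | {s0}.
Refine {s2,s3,s4} on symbol y: members go to different blocks, giving {s2,s4} and {s3}.
No further refinement is possible. Final partition (3 blocks): {s2,s4} | {s0} | {s3}.
s4 and s3 end up in different blocks, so they are distinguishable. For instance, the string 'y' is accepted from only s4.

No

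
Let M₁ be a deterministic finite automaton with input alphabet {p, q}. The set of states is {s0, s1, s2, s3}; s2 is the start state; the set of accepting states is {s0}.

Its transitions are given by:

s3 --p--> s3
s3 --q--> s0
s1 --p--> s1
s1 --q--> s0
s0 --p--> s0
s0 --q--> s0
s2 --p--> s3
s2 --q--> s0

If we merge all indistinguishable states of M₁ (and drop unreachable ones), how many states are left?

Reachable states from the start: {s0,s2,s3}. Unreachable: {s1} — drop them.
P0 = {s0} | {s2,s3}.
The partition is now stable with 2 blocks: {s0} | {s2,s3}.

2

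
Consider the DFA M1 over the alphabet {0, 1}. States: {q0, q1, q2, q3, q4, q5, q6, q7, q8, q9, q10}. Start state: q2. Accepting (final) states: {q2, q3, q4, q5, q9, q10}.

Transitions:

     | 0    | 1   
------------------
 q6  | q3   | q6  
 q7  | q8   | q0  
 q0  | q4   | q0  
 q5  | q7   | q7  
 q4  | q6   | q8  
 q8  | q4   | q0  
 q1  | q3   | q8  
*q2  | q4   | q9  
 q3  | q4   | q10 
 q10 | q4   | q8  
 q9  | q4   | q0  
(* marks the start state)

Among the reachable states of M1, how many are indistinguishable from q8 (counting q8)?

2

Reachable states from the start: {q0,q2,q3,q4,q6,q8,q9,q10}. Unreachable: {q1,q5,q7} — drop them.
P0 = {q2,q3,q4,q9,q10} | {q0,q6,q8}.
Refine {q2,q3,q4,q9,q10} on symbol 0: members go to different blocks, giving {q2,q3,q9,q10} and {q4}.
Split {q2,q3,q9,q10} by δ(·,1) → {q2,q3} and {q9,q10}.
Refine {q0,q6,q8} on symbol 0: members go to different blocks, giving {q0,q8} and {q6}.
Stable partition: {q2,q3} | {q0,q8} | {q4} | {q9,q10} | {q6} — 5 equivalence classes.
State q8 belongs to the block {q0,q8}, which has 2 states.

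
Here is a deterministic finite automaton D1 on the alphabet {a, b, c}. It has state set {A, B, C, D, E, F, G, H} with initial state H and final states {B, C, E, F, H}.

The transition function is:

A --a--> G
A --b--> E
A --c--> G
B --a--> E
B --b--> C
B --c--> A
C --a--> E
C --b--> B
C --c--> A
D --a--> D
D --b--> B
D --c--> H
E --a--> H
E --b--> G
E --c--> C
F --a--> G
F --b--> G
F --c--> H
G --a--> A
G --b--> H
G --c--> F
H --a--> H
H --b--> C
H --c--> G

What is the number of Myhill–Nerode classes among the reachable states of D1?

6

States {D} cannot be reached from the start state, so discard them.
Start with accepting vs non-accepting: {B,C,E,F,H} | {A,G}.
Refine {B,C,E,F,H} on symbol a: members go to different blocks, giving {B,C,E,H} and {F}.
On input b, block {B,C,E,H} splits into {B,C,H} and {E}.
Split {B,C,H} by δ(·,a) → {B,C} and {H}.
On input b, block {A,G} splits into {A} and {G}.
Stable partition: {B,C} | {A} | {F} | {E} | {H} | {G} — 6 equivalence classes.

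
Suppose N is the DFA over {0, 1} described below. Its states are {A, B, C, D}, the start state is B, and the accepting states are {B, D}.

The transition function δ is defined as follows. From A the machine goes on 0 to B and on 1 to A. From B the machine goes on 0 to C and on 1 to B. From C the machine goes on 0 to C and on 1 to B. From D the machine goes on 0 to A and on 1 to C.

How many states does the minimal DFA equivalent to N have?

2

First remove the unreachable states {A,D}; 2 states remain.
Initial partition by acceptance: {B} | {C}.
The partition is now stable with 2 blocks: {B} | {C}.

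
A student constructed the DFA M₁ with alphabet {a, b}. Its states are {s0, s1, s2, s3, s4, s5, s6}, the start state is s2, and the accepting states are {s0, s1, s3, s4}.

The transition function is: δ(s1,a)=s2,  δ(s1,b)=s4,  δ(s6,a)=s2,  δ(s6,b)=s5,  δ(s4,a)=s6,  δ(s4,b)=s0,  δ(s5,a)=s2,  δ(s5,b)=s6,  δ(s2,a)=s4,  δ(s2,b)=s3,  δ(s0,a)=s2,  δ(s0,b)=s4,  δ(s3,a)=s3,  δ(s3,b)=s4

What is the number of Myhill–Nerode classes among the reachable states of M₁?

Reachable states from the start: {s0,s2,s3,s4,s5,s6}. Unreachable: {s1} — drop them.
Start with accepting vs non-accepting: {s0,s3,s4} | {s2,s5,s6}.
On input a, block {s0,s3,s4} splits into {s0,s4} and {s3}.
Split {s2,s5,s6} by δ(·,a) → {s5,s6} and {s2}.
On input a, block {s0,s4} splits into {s0} and {s4}.
The partition is now stable with 5 blocks: {s0} | {s5,s6} | {s3} | {s2} | {s4}.

5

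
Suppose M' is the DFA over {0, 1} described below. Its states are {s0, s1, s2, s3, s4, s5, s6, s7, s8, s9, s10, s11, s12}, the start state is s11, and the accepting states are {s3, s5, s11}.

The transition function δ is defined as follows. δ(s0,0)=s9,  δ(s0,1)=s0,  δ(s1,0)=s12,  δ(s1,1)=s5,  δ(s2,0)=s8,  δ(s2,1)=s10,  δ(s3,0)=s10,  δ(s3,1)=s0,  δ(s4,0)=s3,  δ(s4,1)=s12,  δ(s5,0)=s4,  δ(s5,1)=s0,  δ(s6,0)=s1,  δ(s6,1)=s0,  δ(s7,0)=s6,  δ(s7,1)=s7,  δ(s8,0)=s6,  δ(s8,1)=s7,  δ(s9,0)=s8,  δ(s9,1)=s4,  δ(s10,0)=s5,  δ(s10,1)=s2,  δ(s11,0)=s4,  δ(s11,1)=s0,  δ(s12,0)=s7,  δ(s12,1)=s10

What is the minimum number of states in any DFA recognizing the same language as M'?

7

All states are reachable from the start state.
Initial partition by acceptance: {s3,s5,s11} | {s0,s1,s2,s4,s6,s7,s8,s9,s10,s12}.
On input 0, block {s0,s1,s2,s4,s6,s7,s8,s9,s10,s12} splits into {s0,s1,s2,s6,s7,s8,s9,s12} and {s4,s10}.
Refine {s0,s1,s2,s6,s7,s8,s9,s12} on symbol 1: members go to different blocks, giving {s0,s6,s7,s8} and {s2,s9,s12} and {s1}.
Split {s0,s6,s7,s8} by δ(·,0) → {s7,s8} and {s0} and {s6}.
No further refinement is possible. Final partition (7 blocks): {s3,s5,s11} | {s7,s8} | {s4,s10} | {s2,s9,s12} | {s1} | {s0} | {s6}.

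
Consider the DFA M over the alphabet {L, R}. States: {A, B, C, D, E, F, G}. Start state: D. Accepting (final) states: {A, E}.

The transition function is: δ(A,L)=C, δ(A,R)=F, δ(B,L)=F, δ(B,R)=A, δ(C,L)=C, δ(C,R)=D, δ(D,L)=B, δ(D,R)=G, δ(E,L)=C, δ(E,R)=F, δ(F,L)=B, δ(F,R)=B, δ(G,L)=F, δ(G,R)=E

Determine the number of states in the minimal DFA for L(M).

Every state is reachable, so we keep all 7.
Initial partition by acceptance: {A,E} | {B,C,D,F,G}.
On input R, block {B,C,D,F,G} splits into {C,D,F} and {B,G}.
Refine {C,D,F} on symbol L: members go to different blocks, giving {D,F} and {C}.
No further refinement is possible. Final partition (4 blocks): {A,E} | {D,F} | {B,G} | {C}.

4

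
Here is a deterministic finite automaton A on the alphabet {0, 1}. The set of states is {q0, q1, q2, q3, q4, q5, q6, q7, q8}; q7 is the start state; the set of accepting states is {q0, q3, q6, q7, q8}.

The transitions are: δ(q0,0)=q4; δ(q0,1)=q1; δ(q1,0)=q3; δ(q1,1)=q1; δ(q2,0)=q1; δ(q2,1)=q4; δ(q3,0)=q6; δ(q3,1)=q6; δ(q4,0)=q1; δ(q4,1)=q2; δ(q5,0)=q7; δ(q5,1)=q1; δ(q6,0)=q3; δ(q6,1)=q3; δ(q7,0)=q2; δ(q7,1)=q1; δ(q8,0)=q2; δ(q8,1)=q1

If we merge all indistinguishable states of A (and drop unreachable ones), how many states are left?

Reachable states from the start: {q1,q2,q3,q4,q6,q7}. Unreachable: {q0,q5,q8} — drop them.
Initial partition by acceptance: {q3,q6,q7} | {q1,q2,q4}.
Split {q3,q6,q7} by δ(·,0) → {q3,q6} and {q7}.
Refine {q1,q2,q4} on symbol 0: members go to different blocks, giving {q2,q4} and {q1}.
The partition is now stable with 4 blocks: {q3,q6} | {q2,q4} | {q7} | {q1}.

4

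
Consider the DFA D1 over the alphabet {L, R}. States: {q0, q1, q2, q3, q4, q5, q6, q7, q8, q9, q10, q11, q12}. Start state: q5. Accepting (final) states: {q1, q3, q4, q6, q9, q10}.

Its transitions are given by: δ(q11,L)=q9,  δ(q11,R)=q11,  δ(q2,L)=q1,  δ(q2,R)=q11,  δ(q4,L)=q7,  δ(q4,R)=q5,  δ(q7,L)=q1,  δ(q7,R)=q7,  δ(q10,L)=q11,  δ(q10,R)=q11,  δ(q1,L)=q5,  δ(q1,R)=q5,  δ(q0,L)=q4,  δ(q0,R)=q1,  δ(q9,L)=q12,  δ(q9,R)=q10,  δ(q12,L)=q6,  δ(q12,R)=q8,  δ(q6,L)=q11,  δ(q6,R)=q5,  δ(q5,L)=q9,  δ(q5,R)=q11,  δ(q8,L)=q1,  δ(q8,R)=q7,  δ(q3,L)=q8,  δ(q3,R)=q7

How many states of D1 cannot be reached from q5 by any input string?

Starting at q5 and following transitions, the reachable set is {q1, q5, q6, q7, q8, q9, q10, q11, q12}. That leaves q0, q2, q3, q4 unreachable — 4 in total.

4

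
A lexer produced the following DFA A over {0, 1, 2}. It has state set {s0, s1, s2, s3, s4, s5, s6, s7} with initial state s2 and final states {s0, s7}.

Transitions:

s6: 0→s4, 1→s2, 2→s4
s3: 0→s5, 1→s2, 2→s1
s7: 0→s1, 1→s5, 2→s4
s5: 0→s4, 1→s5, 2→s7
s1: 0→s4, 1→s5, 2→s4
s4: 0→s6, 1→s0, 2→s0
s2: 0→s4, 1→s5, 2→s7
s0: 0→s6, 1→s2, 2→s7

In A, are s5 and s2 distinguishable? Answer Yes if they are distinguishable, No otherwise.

Reachable states from the start: {s0,s1,s2,s4,s5,s6,s7}. Unreachable: {s3} — drop them.
Start with accepting vs non-accepting: {s0,s7} | {s1,s2,s4,s5,s6}.
Refine {s0,s7} on symbol 2: members go to different blocks, giving {s0} and {s7}.
Refine {s1,s2,s4,s5,s6} on symbol 1: members go to different blocks, giving {s1,s2,s5,s6} and {s4}.
On input 2, block {s1,s2,s5,s6} splits into {s1,s6} and {s2,s5}.
The partition is now stable with 5 blocks: {s0} | {s1,s6} | {s7} | {s4} | {s2,s5}.
s5 and s2 lie in the same block of the stable partition, so they are equivalent — no string distinguishes them.

No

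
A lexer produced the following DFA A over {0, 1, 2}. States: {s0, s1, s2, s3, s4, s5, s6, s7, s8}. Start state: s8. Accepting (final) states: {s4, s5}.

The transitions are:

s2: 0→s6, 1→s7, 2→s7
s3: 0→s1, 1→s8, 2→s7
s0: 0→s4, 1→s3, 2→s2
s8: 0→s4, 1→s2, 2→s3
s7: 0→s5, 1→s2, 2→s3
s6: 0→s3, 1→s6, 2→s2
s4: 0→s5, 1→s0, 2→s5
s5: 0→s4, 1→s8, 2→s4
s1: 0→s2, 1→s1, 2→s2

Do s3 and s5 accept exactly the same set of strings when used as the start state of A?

No

Start with accepting vs non-accepting: {s4,s5} | {s0,s1,s2,s3,s6,s7,s8}.
Split {s0,s1,s2,s3,s6,s7,s8} by δ(·,0) → {s1,s2,s3,s6} and {s0,s7,s8}.
Refine {s1,s2,s3,s6} on symbol 1: members go to different blocks, giving {s1,s6} and {s2,s3}.
The partition is now stable with 4 blocks: {s4,s5} | {s1,s6} | {s0,s7,s8} | {s2,s3}.
s3 and s5 end up in different blocks, so they are distinguishable. For instance, the string 'ε' is accepted from only s5.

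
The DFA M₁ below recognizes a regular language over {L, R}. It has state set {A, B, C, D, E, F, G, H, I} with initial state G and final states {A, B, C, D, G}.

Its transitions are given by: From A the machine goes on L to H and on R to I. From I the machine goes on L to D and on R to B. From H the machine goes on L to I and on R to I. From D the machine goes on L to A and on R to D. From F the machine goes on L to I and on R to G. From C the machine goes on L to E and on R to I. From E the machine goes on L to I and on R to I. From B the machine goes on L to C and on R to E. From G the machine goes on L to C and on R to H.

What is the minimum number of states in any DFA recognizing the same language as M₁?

5

States {F} cannot be reached from the start state, so discard them.
Initial partition by acceptance: {A,B,C,D,G} | {E,H,I}.
Split {A,B,C,D,G} by δ(·,L) → {B,D,G} and {A,C}.
Refine {B,D,G} on symbol R: members go to different blocks, giving {B,G} and {D}.
Refine {E,H,I} on symbol L: members go to different blocks, giving {E,H} and {I}.
No further refinement is possible. Final partition (5 blocks): {B,G} | {E,H} | {A,C} | {D} | {I}.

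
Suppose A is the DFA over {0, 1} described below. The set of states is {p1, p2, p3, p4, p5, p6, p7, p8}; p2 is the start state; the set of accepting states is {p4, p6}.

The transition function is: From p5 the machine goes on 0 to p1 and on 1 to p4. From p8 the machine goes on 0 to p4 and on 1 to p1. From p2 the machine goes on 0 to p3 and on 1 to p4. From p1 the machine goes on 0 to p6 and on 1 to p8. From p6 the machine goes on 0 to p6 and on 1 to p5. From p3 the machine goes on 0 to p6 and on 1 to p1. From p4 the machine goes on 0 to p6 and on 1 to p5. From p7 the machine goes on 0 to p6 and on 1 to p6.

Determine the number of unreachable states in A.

1

BFS from p2 reaches {p1, p2, p3, p4, p5, p6, p8}; the 1 state(s) p7 are never visited.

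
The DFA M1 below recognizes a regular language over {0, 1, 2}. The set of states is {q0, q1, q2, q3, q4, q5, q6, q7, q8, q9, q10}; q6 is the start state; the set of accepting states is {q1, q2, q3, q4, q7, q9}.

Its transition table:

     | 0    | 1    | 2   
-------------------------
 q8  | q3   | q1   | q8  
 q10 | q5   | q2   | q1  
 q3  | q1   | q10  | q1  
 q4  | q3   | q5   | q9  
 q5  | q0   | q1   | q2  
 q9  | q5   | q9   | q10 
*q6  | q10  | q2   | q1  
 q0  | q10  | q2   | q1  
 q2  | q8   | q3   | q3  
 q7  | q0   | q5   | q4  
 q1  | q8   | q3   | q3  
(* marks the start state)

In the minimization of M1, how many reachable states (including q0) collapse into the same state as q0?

4

States {q4,q7,q9} cannot be reached from the start state, so discard them.
P0 = {q1,q2,q3} | {q0,q5,q6,q8,q10}.
Refine {q1,q2,q3} on symbol 0: members go to different blocks, giving {q1,q2} and {q3}.
Refine {q0,q5,q6,q8,q10} on symbol 0: members go to different blocks, giving {q0,q5,q6,q10} and {q8}.
No further refinement is possible. Final partition (4 blocks): {q1,q2} | {q0,q5,q6,q10} | {q3} | {q8}.
The equivalence class containing q0 is {q0,q5,q6,q10}, of size 4.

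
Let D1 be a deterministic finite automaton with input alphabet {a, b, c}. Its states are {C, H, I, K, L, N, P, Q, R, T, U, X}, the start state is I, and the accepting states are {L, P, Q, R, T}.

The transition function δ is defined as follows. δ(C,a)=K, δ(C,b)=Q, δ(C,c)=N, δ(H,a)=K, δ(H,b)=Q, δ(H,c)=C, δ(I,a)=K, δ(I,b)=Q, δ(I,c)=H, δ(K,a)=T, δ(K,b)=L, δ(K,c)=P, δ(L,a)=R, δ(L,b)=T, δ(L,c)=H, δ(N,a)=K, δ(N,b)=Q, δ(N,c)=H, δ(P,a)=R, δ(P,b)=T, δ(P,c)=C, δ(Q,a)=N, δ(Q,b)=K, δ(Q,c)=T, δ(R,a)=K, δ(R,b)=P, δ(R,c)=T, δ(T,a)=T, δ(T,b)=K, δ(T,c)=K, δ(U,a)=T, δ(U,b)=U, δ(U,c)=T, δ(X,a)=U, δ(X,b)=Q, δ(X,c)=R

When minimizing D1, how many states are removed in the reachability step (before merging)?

2

BFS from I reaches {C, H, I, K, L, N, P, Q, R, T}; the 2 state(s) U, X are never visited.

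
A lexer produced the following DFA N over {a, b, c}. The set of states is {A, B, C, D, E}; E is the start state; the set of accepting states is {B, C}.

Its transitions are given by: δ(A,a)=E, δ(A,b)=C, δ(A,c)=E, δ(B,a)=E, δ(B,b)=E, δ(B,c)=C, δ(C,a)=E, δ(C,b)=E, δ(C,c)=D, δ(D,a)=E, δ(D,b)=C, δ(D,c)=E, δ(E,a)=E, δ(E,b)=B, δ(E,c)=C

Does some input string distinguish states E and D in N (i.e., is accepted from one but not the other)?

Reachable states from the start: {B,C,D,E}. Unreachable: {A} — drop them.
P0 = {B,C} | {D,E}.
On input c, block {B,C} splits into {B} and {C}.
Split {D,E} by δ(·,b) → {D} and {E}.
The partition is now stable with 4 blocks: {B} | {D} | {C} | {E}.
E and D end up in different blocks, so they are distinguishable. For instance, the string 'c' is accepted from only E.

Yes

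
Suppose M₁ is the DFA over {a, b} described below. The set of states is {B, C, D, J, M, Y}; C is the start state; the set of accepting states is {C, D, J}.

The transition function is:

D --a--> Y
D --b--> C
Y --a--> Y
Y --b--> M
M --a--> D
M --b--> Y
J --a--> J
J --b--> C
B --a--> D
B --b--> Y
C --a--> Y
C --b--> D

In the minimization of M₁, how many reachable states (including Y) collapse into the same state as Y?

First remove the unreachable states {B,J}; 4 states remain.
Start with accepting vs non-accepting: {C,D} | {M,Y}.
On input a, block {M,Y} splits into {Y} and {M}.
Stable partition: {C,D} | {Y} | {M} — 3 equivalence classes.
The equivalence class containing Y is {Y}, of size 1.

1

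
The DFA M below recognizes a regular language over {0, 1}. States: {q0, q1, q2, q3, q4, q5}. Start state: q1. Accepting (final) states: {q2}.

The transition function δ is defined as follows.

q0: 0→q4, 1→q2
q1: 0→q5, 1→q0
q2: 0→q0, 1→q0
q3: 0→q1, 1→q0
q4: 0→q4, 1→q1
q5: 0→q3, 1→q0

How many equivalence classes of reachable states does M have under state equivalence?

All states are reachable from the start state.
Initial partition by acceptance: {q2} | {q0,q1,q3,q4,q5}.
Refine {q0,q1,q3,q4,q5} on symbol 1: members go to different blocks, giving {q1,q3,q4,q5} and {q0}.
On input 1, block {q1,q3,q4,q5} splits into {q1,q3,q5} and {q4}.
Stable partition: {q2} | {q1,q3,q5} | {q0} | {q4} — 4 equivalence classes.

4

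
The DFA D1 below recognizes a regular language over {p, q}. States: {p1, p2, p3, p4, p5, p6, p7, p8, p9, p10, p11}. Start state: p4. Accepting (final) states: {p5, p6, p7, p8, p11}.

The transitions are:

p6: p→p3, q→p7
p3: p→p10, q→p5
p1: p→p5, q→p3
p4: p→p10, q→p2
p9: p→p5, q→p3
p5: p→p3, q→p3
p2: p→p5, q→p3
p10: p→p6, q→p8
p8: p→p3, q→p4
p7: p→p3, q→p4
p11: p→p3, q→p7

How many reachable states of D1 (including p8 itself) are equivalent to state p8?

States {p1,p9,p11} cannot be reached from the start state, so discard them.
P0 = {p5,p6,p7,p8} | {p2,p3,p4,p10}.
Split {p5,p6,p7,p8} by δ(·,q) → {p5,p7,p8} and {p6}.
Split {p2,p3,p4,p10} by δ(·,p) → {p3,p4} and {p2} and {p10}.
Split {p3,p4} by δ(·,q) → {p3} and {p4}.
Split {p5,p7,p8} by δ(·,q) → {p7,p8} and {p5}.
The partition is now stable with 7 blocks: {p7,p8} | {p3} | {p6} | {p2} | {p10} | {p4} | {p5}.
The equivalence class containing p8 is {p7,p8}, of size 2.

2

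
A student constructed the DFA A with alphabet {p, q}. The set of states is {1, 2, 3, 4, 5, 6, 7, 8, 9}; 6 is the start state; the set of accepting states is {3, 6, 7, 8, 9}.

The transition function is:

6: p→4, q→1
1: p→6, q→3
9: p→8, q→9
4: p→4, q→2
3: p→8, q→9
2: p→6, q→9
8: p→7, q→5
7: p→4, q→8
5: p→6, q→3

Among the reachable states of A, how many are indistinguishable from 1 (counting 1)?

3

P0 = {3,6,7,8,9} | {1,2,4,5}.
Split {3,6,7,8,9} by δ(·,p) → {3,8,9} and {6,7}.
Split {3,8,9} by δ(·,p) → {3,9} and {8}.
On input p, block {1,2,4,5} splits into {1,2,5} and {4}.
Refine {6,7} on symbol q: members go to different blocks, giving {6} and {7}.
The partition is now stable with 6 blocks: {3,9} | {1,2,5} | {6} | {8} | {4} | {7}.
State 1 belongs to the block {1,2,5}, which has 3 states.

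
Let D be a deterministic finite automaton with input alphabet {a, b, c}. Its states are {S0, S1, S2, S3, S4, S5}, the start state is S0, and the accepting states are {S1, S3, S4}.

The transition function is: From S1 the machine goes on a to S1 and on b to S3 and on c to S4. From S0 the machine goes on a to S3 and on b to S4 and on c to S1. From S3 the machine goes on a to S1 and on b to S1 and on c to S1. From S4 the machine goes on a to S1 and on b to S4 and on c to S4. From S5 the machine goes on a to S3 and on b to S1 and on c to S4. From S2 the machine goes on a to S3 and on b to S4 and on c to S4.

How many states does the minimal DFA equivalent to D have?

2

States {S2,S5} cannot be reached from the start state, so discard them.
Initial partition by acceptance: {S1,S3,S4} | {S0}.
No further refinement is possible. Final partition (2 blocks): {S1,S3,S4} | {S0}.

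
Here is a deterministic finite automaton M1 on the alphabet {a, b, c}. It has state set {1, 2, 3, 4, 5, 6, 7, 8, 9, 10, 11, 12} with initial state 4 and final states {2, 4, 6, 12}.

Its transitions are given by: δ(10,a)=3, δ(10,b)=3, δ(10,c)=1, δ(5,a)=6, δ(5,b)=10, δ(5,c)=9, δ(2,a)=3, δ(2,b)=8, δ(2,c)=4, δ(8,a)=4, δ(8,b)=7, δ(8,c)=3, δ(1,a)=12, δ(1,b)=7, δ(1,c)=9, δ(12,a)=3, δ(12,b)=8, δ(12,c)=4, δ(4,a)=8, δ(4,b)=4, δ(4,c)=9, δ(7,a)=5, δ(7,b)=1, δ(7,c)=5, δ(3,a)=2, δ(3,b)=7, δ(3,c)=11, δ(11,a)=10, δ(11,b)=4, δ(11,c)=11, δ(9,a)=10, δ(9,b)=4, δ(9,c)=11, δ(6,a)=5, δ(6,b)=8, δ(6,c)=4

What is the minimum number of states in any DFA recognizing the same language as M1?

P0 = {2,4,6,12} | {1,3,5,7,8,9,10,11}.
Split {2,4,6,12} by δ(·,b) → {2,6,12} and {4}.
Refine {1,3,5,7,8,9,10,11} on symbol a: members go to different blocks, giving {7,9,10,11} and {1,3,5} and {8}.
Split {7,9,10,11} by δ(·,a) → {7,10} and {9,11}.
No further refinement is possible. Final partition (6 blocks): {2,6,12} | {7,10} | {4} | {1,3,5} | {8} | {9,11}.

6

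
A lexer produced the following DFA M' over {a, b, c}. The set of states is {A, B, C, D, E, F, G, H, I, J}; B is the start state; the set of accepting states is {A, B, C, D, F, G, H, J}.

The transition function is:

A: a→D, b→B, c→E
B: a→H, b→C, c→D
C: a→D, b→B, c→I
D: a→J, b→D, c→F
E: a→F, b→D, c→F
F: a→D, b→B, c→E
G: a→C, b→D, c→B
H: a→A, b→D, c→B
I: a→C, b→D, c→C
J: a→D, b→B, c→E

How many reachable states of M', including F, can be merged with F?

First remove the unreachable states {G}; 9 states remain.
Initial partition by acceptance: {A,B,C,D,F,H,J} | {E,I}.
Refine {A,B,C,D,F,H,J} on symbol c: members go to different blocks, giving {A,C,F,J} and {B,D,H}.
On input a, block {B,D,H} splits into {D,H} and {B}.
Split {D,H} by δ(·,c) → {D} and {H}.
No further refinement is possible. Final partition (5 blocks): {A,C,F,J} | {E,I} | {D} | {B} | {H}.
The equivalence class containing F is {A,C,F,J}, of size 4.

4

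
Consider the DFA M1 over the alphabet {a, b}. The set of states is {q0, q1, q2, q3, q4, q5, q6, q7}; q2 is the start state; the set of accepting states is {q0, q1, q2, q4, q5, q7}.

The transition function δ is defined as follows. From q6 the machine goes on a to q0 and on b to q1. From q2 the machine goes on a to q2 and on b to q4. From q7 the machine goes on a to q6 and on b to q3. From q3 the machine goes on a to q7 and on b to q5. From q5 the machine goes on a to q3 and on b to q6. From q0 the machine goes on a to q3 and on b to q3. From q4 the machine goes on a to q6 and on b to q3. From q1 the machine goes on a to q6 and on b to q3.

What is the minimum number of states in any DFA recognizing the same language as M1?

Initial partition by acceptance: {q0,q1,q2,q4,q5,q7} | {q3,q6}.
Refine {q0,q1,q2,q4,q5,q7} on symbol a: members go to different blocks, giving {q0,q1,q4,q5,q7} and {q2}.
No further refinement is possible. Final partition (3 blocks): {q0,q1,q4,q5,q7} | {q3,q6} | {q2}.

3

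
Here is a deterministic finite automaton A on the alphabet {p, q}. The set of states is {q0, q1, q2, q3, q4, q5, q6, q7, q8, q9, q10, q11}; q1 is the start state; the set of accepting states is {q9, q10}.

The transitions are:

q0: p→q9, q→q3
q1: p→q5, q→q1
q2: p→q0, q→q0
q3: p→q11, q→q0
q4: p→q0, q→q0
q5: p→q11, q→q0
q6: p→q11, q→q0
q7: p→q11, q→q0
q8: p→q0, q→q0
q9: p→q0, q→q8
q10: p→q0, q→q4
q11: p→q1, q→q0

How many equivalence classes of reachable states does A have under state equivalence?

First remove the unreachable states {q2,q4,q6,q7,q10}; 7 states remain.
P0 = {q9} | {q0,q1,q3,q5,q8,q11}.
Split {q0,q1,q3,q5,q8,q11} by δ(·,p) → {q1,q3,q5,q8,q11} and {q0}.
Refine {q1,q3,q5,q8,q11} on symbol p: members go to different blocks, giving {q1,q3,q5,q11} and {q8}.
Split {q1,q3,q5,q11} by δ(·,q) → {q3,q5,q11} and {q1}.
Refine {q3,q5,q11} on symbol p: members go to different blocks, giving {q3,q5} and {q11}.
Stable partition: {q9} | {q3,q5} | {q0} | {q8} | {q1} | {q11} — 6 equivalence classes.

6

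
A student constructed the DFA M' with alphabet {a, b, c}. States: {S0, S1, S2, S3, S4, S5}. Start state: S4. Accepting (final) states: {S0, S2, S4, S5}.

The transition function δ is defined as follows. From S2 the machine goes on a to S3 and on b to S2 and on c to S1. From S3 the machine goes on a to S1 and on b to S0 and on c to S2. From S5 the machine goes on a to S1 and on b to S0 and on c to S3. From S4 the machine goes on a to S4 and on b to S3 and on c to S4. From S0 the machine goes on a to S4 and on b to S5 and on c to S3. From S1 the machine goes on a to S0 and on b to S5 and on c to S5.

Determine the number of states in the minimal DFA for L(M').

6

All states are reachable from the start state.
P0 = {S0,S2,S4,S5} | {S1,S3}.
On input a, block {S0,S2,S4,S5} splits into {S0,S4} and {S2,S5}.
On input b, block {S0,S4} splits into {S0} and {S4}.
On input a, block {S1,S3} splits into {S1} and {S3}.
On input a, block {S2,S5} splits into {S2} and {S5}.
No further refinement is possible. Final partition (6 blocks): {S0} | {S1} | {S2} | {S4} | {S3} | {S5}.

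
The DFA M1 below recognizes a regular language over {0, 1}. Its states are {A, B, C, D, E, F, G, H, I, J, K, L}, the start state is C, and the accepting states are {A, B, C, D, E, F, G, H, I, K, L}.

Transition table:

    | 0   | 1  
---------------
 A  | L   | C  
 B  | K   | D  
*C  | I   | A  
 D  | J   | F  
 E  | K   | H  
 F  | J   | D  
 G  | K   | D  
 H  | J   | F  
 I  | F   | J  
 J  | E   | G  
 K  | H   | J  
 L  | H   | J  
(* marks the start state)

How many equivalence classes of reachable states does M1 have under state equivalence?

5

States {B} cannot be reached from the start state, so discard them.
Start with accepting vs non-accepting: {A,C,D,E,F,G,H,I,K,L} | {J}.
On input 0, block {A,C,D,E,F,G,H,I,K,L} splits into {A,C,E,G,I,K,L} and {D,F,H}.
Refine {A,C,E,G,I,K,L} on symbol 0: members go to different blocks, giving {A,C,E,G} and {I,K,L}.
Refine {A,C,E,G} on symbol 1: members go to different blocks, giving {A,C} and {E,G}.
The partition is now stable with 5 blocks: {A,C} | {J} | {D,F,H} | {I,K,L} | {E,G}.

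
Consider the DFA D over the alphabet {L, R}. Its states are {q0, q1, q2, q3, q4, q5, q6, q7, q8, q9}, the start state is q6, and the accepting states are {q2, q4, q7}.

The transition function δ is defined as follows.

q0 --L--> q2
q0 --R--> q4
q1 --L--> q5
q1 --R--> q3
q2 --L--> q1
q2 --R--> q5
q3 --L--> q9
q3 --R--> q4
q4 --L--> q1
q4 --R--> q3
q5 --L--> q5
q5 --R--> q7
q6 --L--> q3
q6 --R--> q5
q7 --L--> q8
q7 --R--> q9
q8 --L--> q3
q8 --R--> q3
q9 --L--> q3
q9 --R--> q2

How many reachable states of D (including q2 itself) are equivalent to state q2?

3

States {q0} cannot be reached from the start state, so discard them.
Initial partition by acceptance: {q2,q4,q7} | {q1,q3,q5,q6,q8,q9}.
Split {q1,q3,q5,q6,q8,q9} by δ(·,R) → {q1,q6,q8} and {q3,q5,q9}.
Stable partition: {q2,q4,q7} | {q1,q6,q8} | {q3,q5,q9} — 3 equivalence classes.
State q2 belongs to the block {q2,q4,q7}, which has 3 states.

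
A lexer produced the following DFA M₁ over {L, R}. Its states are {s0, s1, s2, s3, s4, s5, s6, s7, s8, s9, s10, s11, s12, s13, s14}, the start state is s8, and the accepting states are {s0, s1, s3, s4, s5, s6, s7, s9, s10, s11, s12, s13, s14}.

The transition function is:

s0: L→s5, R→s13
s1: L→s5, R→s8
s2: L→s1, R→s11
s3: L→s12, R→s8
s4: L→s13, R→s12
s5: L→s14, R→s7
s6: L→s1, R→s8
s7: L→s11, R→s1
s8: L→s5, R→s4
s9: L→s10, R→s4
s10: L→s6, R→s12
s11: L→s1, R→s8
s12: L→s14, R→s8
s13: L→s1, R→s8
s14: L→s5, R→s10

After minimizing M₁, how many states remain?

5

First remove the unreachable states {s0,s2,s3,s9}; 11 states remain.
Initial partition by acceptance: {s1,s4,s5,s6,s7,s10,s11,s12,s13,s14} | {s8}.
Split {s1,s4,s5,s6,s7,s10,s11,s12,s13,s14} by δ(·,R) → {s1,s6,s11,s12,s13} and {s4,s5,s7,s10,s14}.
Split {s1,s6,s11,s12,s13} by δ(·,L) → {s6,s11,s13} and {s1,s12}.
Refine {s4,s5,s7,s10,s14} on symbol L: members go to different blocks, giving {s4,s7,s10} and {s5,s14}.
Stable partition: {s6,s11,s13} | {s8} | {s4,s7,s10} | {s1,s12} | {s5,s14} — 5 equivalence classes.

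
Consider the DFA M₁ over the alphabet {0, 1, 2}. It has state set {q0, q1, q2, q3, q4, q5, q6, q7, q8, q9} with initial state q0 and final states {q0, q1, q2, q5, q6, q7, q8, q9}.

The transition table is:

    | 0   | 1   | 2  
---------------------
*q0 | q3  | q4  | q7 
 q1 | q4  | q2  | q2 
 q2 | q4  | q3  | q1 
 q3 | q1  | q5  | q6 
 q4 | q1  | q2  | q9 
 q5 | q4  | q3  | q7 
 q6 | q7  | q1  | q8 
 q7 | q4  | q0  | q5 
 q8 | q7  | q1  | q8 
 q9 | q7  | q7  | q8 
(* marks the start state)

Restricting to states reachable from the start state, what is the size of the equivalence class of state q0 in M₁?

3

Every state is reachable, so we keep all 10.
Initial partition by acceptance: {q0,q1,q2,q5,q6,q7,q8,q9} | {q3,q4}.
On input 0, block {q0,q1,q2,q5,q6,q7,q8,q9} splits into {q0,q1,q2,q5,q7} and {q6,q8,q9}.
Split {q0,q1,q2,q5,q7} by δ(·,1) → {q0,q2,q5} and {q1,q7}.
No further refinement is possible. Final partition (4 blocks): {q0,q2,q5} | {q3,q4} | {q6,q8,q9} | {q1,q7}.
The equivalence class containing q0 is {q0,q2,q5}, of size 3.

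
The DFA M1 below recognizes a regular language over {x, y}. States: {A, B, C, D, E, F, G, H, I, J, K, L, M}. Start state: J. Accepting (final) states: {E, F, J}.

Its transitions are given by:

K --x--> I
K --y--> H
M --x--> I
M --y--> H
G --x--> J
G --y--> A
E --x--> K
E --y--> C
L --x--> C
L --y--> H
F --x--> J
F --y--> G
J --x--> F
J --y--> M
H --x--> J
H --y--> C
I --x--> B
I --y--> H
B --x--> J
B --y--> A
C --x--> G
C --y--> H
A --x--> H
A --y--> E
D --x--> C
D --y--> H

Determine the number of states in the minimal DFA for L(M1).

States {D,L} cannot be reached from the start state, so discard them.
P0 = {E,F,J} | {A,B,C,G,H,I,K,M}.
Refine {E,F,J} on symbol x: members go to different blocks, giving {F,J} and {E}.
Split {A,B,C,G,H,I,K,M} by δ(·,x) → {A,C,I,K,M} and {B,G,H}.
On input y, block {F,J} splits into {F} and {J}.
On input x, block {A,C,I,K,M} splits into {A,C,I} and {K,M}.
Split {A,C,I} by δ(·,y) → {C,I} and {A}.
Split {B,G,H} by δ(·,y) → {B,G} and {H}.
No further refinement is possible. Final partition (8 blocks): {F} | {C,I} | {E} | {B,G} | {J} | {K,M} | {A} | {H}.

8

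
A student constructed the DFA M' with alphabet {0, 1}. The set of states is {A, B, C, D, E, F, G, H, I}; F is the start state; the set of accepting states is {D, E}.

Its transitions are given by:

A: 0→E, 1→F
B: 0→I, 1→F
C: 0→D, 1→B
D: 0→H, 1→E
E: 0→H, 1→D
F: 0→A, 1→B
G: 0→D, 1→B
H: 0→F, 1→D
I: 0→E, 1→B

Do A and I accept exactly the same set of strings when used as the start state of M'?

States {C,G} cannot be reached from the start state, so discard them.
Initial partition by acceptance: {D,E} | {A,B,F,H,I}.
Split {A,B,F,H,I} by δ(·,0) → {B,F,H} and {A,I}.
On input 0, block {B,F,H} splits into {B,F} and {H}.
Stable partition: {D,E} | {B,F} | {A,I} | {H} — 4 equivalence classes.
A and I lie in the same block of the stable partition, so they are equivalent — no string distinguishes them.

Yes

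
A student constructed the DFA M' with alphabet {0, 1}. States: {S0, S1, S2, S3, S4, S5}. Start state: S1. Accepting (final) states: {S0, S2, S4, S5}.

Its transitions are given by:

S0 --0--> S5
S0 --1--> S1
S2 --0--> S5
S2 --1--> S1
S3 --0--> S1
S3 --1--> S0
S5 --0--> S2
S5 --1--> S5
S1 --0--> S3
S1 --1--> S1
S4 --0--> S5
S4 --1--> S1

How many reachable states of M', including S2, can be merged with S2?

2

Reachable states from the start: {S0,S1,S2,S3,S5}. Unreachable: {S4} — drop them.
Start with accepting vs non-accepting: {S0,S2,S5} | {S1,S3}.
Refine {S0,S2,S5} on symbol 1: members go to different blocks, giving {S0,S2} and {S5}.
Split {S1,S3} by δ(·,1) → {S1} and {S3}.
Stable partition: {S0,S2} | {S1} | {S5} | {S3} — 4 equivalence classes.
State S2 belongs to the block {S0,S2}, which has 2 states.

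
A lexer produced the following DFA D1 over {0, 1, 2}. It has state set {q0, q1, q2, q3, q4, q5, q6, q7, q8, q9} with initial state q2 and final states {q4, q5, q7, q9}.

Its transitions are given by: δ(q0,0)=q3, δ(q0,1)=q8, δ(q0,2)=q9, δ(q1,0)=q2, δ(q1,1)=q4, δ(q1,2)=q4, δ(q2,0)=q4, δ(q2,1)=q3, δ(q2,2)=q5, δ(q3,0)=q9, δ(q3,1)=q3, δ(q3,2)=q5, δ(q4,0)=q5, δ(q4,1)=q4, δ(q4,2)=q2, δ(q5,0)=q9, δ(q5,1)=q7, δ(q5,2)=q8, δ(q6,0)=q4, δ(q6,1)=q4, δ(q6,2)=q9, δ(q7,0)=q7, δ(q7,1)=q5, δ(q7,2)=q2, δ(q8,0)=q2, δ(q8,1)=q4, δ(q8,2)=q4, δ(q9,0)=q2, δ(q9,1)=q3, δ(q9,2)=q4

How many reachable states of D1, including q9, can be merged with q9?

1

First remove the unreachable states {q0,q1,q6}; 7 states remain.
Initial partition by acceptance: {q4,q5,q7,q9} | {q2,q3,q8}.
Split {q4,q5,q7,q9} by δ(·,0) → {q4,q5,q7} and {q9}.
Refine {q4,q5,q7} on symbol 0: members go to different blocks, giving {q4,q7} and {q5}.
Refine {q4,q7} on symbol 0: members go to different blocks, giving {q4} and {q7}.
Refine {q2,q3,q8} on symbol 0: members go to different blocks, giving {q2} and {q3} and {q8}.
The partition is now stable with 7 blocks: {q4} | {q2} | {q9} | {q5} | {q7} | {q3} | {q8}.
The equivalence class containing q9 is {q9}, of size 1.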